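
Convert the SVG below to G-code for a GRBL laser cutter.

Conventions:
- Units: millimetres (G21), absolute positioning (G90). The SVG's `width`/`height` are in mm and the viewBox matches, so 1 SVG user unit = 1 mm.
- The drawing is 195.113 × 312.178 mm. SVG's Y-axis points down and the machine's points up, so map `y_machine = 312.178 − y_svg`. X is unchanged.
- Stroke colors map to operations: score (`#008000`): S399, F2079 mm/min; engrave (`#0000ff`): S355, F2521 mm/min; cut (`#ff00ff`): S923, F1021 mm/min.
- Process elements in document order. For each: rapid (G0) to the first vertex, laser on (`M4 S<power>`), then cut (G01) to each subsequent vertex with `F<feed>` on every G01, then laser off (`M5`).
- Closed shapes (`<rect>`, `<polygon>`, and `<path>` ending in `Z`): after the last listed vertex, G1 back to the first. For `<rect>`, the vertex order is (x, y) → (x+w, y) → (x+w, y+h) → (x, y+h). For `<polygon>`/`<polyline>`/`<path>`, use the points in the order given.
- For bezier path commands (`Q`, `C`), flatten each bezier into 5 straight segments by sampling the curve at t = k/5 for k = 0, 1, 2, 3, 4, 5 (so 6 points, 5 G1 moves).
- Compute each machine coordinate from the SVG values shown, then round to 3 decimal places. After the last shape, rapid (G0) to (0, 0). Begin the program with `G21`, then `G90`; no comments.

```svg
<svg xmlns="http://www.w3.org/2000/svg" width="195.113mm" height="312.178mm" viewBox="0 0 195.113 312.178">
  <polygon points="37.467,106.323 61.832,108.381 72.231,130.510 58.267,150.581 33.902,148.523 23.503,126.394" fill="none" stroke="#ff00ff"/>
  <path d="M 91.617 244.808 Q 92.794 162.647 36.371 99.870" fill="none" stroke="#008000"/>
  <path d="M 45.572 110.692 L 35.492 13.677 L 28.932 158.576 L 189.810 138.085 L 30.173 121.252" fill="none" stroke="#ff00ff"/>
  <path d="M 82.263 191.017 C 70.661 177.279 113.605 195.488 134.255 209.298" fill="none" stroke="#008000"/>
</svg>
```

Since the viewBox matches the mm dimensions, user units are millimetres directly. The only transform is the Y-flip y_m = 312.178 − y_svg.

Shape 1 is a regular polygon drawn with `<polygon>`. Its stroke #ff00ff means cut at S923, F1021. After flipping Y the toolpath is (37.467,205.855) → (61.832,203.797) → (72.231,181.668) → (58.267,161.597) → (33.902,163.655) → (23.503,185.784) → (37.467,205.855), returning to the start.

Shape 2 is a quadratic bezier drawn with `<path>`. Its stroke #008000 means score at S399, F2079. After flipping Y the toolpath is (91.617,67.370) → (89.784,99.459) → (83.343,129.997) → (72.293,158.985) → (56.636,186.422) → (36.371,212.308).

Shape 3 is a open polyline drawn with `<path>`. Its stroke #ff00ff means cut at S923, F1021. After flipping Y the toolpath is (45.572,201.486) → (35.492,298.501) → (28.932,153.602) → (189.810,174.093) → (30.173,190.926).

Shape 4 is a cubic bezier drawn with `<path>`. Its stroke #008000 means score at S399, F2079. After flipping Y the toolpath is (82.263,121.161) → (81.233,125.861) → (89.605,124.638) → (103.692,119.237) → (119.804,111.403) → (134.255,102.880).

G21
G90
G0 X37.467 Y205.855
M4 S923
G01 X61.832 Y203.797 F1021
G01 X72.231 Y181.668 F1021
G01 X58.267 Y161.597 F1021
G01 X33.902 Y163.655 F1021
G01 X23.503 Y185.784 F1021
G01 X37.467 Y205.855 F1021
M5
G0 X91.617 Y67.370
M4 S399
G01 X89.784 Y99.459 F2079
G01 X83.343 Y129.997 F2079
G01 X72.293 Y158.985 F2079
G01 X56.636 Y186.422 F2079
G01 X36.371 Y212.308 F2079
M5
G0 X45.572 Y201.486
M4 S923
G01 X35.492 Y298.501 F1021
G01 X28.932 Y153.602 F1021
G01 X189.810 Y174.093 F1021
G01 X30.173 Y190.926 F1021
M5
G0 X82.263 Y121.161
M4 S399
G01 X81.233 Y125.861 F2079
G01 X89.605 Y124.638 F2079
G01 X103.692 Y119.237 F2079
G01 X119.804 Y111.403 F2079
G01 X134.255 Y102.880 F2079
M5
G0 X0.000 Y0.000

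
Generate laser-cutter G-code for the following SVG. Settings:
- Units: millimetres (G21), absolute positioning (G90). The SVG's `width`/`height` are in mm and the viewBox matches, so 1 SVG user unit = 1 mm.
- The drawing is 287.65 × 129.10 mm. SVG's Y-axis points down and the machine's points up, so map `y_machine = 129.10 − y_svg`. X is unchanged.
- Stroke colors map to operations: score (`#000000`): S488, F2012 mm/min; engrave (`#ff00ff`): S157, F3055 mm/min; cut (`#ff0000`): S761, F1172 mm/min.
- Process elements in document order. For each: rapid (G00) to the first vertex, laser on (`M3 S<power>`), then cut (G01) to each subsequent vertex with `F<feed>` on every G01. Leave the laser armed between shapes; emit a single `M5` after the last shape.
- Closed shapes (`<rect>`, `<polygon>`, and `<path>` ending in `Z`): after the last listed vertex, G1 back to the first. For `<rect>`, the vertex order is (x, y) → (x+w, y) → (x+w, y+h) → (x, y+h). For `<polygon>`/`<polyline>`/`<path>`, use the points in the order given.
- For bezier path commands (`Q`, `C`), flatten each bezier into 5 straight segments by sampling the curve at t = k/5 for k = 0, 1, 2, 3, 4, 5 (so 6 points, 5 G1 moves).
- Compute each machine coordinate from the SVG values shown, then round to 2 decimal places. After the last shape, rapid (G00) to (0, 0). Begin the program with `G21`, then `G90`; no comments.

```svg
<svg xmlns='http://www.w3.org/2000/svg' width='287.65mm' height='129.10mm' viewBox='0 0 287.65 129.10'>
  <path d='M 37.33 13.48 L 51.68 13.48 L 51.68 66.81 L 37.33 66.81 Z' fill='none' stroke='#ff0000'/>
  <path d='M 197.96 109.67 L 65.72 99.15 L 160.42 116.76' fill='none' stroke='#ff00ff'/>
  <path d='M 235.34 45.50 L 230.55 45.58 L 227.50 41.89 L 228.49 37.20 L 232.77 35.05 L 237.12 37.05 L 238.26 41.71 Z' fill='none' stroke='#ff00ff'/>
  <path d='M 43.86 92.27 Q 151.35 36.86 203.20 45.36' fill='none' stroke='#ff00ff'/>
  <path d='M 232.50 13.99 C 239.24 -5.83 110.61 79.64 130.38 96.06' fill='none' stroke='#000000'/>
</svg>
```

Since the viewBox matches the mm dimensions, user units are millimetres directly. The only transform is the Y-flip y_m = 129.10 − y_svg.

Shape 1 is a rectangle drawn with `<path>`. Its stroke #ff0000 means cut at S761, F1172. After flipping Y the toolpath is (37.33,115.62) → (51.68,115.62) → (51.68,62.29) → (37.33,62.29) → (37.33,115.62), returning to the start.

Shape 2 is a open polyline drawn with `<path>`. Its stroke #ff00ff means engrave at S157, F3055. After flipping Y the toolpath is (197.96,19.43) → (65.72,29.95) → (160.42,12.34).

Shape 3 is a regular polygon drawn with `<path>`. Its stroke #ff00ff means engrave at S157, F3055. After flipping Y the toolpath is (235.34,83.60) → (230.55,83.52) → (227.50,87.21) → (228.49,91.90) → (232.77,94.05) → (237.12,92.05) → (238.26,87.39) → (235.34,83.60), returning to the start.

Shape 4 is a quadratic bezier drawn with `<path>`. Its stroke #ff00ff means engrave at S157, F3055. After flipping Y the toolpath is (43.86,36.83) → (84.63,56.44) → (120.95,70.93) → (152.82,80.31) → (180.23,84.58) → (203.20,83.74).

Shape 5 is a cubic bezier drawn with `<path>`. Its stroke #000000 means score at S488, F2012. After flipping Y the toolpath is (232.50,115.11) → (222.57,115.76) → (193.77,99.51) → (159.73,74.73) → (134.06,49.78) → (130.38,33.04).

G21
G90
G00 X37.33 Y115.62
M3 S761
G01 X51.68 Y115.62 F1172
G01 X51.68 Y62.29 F1172
G01 X37.33 Y62.29 F1172
G01 X37.33 Y115.62 F1172
G00 X197.96 Y19.43
M3 S157
G01 X65.72 Y29.95 F3055
G01 X160.42 Y12.34 F3055
G00 X235.34 Y83.60
M3 S157
G01 X230.55 Y83.52 F3055
G01 X227.50 Y87.21 F3055
G01 X228.49 Y91.90 F3055
G01 X232.77 Y94.05 F3055
G01 X237.12 Y92.05 F3055
G01 X238.26 Y87.39 F3055
G01 X235.34 Y83.60 F3055
G00 X43.86 Y36.83
M3 S157
G01 X84.63 Y56.44 F3055
G01 X120.95 Y70.93 F3055
G01 X152.82 Y80.31 F3055
G01 X180.23 Y84.58 F3055
G01 X203.20 Y83.74 F3055
G00 X232.50 Y115.11
M3 S488
G01 X222.57 Y115.76 F2012
G01 X193.77 Y99.51 F2012
G01 X159.73 Y74.73 F2012
G01 X134.06 Y49.78 F2012
G01 X130.38 Y33.04 F2012
M5
G00 X0.00 Y0.00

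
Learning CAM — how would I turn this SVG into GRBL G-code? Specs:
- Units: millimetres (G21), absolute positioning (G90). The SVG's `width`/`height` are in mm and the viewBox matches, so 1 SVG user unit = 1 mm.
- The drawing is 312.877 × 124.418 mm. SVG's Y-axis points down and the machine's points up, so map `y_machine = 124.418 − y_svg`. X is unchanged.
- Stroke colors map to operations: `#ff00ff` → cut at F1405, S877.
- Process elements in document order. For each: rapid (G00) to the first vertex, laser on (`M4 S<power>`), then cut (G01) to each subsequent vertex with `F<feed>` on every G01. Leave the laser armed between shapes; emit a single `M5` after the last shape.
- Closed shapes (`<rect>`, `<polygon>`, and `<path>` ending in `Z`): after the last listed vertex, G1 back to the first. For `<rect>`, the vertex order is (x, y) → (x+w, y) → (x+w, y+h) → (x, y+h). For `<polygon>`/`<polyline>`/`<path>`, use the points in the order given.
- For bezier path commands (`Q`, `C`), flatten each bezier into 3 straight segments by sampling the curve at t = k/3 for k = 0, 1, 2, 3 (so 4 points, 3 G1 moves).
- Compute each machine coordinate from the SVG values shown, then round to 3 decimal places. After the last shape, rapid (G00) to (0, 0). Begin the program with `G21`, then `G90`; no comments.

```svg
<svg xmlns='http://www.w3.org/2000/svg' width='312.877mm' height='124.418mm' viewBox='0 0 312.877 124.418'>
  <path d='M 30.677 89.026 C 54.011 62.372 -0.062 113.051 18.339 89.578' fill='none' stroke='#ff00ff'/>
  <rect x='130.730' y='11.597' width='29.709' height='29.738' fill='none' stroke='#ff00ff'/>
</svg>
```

1 u = 1 mm; y_m = 124.418 − y.

[1] `<path>` cubic bezier, #ff00ff→cut S877 F1405: (30.677,35.392) → (33.760,41.879) → (18.545,30.474) → (18.339,34.840)

[2] `<rect>` rectangle, #ff00ff→cut S877 F1405: (130.730,112.821) → (160.439,112.821) → (160.439,83.083) → (130.730,83.083) → (130.730,112.821) (closed)

G21
G90
G00 X30.677 Y35.392
M4 S877
G01 X33.760 Y41.879 F1405
G01 X18.545 Y30.474 F1405
G01 X18.339 Y34.840 F1405
G00 X130.730 Y112.821
M4 S877
G01 X160.439 Y112.821 F1405
G01 X160.439 Y83.083 F1405
G01 X130.730 Y83.083 F1405
G01 X130.730 Y112.821 F1405
M5
G00 X0.000 Y0.000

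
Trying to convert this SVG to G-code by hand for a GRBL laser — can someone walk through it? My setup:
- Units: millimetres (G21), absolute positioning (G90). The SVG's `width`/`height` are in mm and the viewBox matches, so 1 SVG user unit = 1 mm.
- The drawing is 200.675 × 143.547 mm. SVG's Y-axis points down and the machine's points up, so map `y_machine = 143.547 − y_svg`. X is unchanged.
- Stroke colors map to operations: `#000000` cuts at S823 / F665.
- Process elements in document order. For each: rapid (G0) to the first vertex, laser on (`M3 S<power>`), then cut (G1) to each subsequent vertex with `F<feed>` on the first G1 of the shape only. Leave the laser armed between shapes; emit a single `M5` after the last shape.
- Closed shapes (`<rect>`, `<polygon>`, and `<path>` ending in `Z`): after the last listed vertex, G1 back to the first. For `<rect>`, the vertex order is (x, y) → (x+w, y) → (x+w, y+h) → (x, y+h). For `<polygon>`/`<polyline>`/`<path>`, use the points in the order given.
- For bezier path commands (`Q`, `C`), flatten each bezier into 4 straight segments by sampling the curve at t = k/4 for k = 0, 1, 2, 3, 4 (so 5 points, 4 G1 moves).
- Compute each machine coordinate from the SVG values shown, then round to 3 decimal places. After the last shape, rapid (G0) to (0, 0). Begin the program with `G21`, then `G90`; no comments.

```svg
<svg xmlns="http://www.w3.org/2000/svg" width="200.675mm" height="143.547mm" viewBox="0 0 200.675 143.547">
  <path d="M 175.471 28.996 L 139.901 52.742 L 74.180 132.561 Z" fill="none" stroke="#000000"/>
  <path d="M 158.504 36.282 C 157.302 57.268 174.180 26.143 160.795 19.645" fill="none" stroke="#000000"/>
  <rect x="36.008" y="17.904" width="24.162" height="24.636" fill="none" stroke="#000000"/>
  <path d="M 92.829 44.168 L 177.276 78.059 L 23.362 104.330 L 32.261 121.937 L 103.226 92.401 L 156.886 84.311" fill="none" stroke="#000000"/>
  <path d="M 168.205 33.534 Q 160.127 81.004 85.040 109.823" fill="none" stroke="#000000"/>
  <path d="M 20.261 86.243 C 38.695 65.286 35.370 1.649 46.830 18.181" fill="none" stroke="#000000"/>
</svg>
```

1 u = 1 mm; y_m = 143.547 − y.

[1] `<path>` closed polygon, #000000→cut S823 F665: (175.471,114.551) → (139.901,90.805) → (74.180,10.986) → (175.471,114.551) (closed)

[2] `<path>` cubic bezier, #000000→cut S823 F665: (158.504,107.265) → (160.237,100.097) → (164.218,105.277) → (165.915,115.610) → (160.795,123.902)

[3] `<rect>` rectangle, #000000→cut S823 F665: (36.008,125.643) → (60.170,125.643) → (60.170,101.007) → (36.008,101.007) → (36.008,125.643) (closed)

[4] `<path>` open polyline, #000000→cut S823 F665: (92.829,99.379) → (177.276,65.488) → (23.362,39.217) → (32.261,21.610) → (103.226,51.146) → (156.886,59.236)

[5] `<path>` quadratic bezier, #000000→cut S823 F665: (168.205,110.013) → (159.978,87.444) → (143.375,67.206) → (118.395,49.299) → (85.040,33.724)

[6] `<path>` cubic bezier, #000000→cut S823 F665: (20.261,57.304) → (30.578,79.105) → (36.161,105.393) → (40.436,124.653) → (46.830,125.366)

G21
G90
G0 X175.471 Y114.551
M3 S823
G1 X139.901 Y90.805 F665
G1 X74.180 Y10.986
G1 X175.471 Y114.551
G0 X158.504 Y107.265
M3 S823
G1 X160.237 Y100.097 F665
G1 X164.218 Y105.277
G1 X165.915 Y115.610
G1 X160.795 Y123.902
G0 X36.008 Y125.643
M3 S823
G1 X60.170 Y125.643 F665
G1 X60.170 Y101.007
G1 X36.008 Y101.007
G1 X36.008 Y125.643
G0 X92.829 Y99.379
M3 S823
G1 X177.276 Y65.488 F665
G1 X23.362 Y39.217
G1 X32.261 Y21.610
G1 X103.226 Y51.146
G1 X156.886 Y59.236
G0 X168.205 Y110.013
M3 S823
G1 X159.978 Y87.444 F665
G1 X143.375 Y67.206
G1 X118.395 Y49.299
G1 X85.040 Y33.724
G0 X20.261 Y57.304
M3 S823
G1 X30.578 Y79.105 F665
G1 X36.161 Y105.393
G1 X40.436 Y124.653
G1 X46.830 Y125.366
M5
G0 X0.000 Y0.000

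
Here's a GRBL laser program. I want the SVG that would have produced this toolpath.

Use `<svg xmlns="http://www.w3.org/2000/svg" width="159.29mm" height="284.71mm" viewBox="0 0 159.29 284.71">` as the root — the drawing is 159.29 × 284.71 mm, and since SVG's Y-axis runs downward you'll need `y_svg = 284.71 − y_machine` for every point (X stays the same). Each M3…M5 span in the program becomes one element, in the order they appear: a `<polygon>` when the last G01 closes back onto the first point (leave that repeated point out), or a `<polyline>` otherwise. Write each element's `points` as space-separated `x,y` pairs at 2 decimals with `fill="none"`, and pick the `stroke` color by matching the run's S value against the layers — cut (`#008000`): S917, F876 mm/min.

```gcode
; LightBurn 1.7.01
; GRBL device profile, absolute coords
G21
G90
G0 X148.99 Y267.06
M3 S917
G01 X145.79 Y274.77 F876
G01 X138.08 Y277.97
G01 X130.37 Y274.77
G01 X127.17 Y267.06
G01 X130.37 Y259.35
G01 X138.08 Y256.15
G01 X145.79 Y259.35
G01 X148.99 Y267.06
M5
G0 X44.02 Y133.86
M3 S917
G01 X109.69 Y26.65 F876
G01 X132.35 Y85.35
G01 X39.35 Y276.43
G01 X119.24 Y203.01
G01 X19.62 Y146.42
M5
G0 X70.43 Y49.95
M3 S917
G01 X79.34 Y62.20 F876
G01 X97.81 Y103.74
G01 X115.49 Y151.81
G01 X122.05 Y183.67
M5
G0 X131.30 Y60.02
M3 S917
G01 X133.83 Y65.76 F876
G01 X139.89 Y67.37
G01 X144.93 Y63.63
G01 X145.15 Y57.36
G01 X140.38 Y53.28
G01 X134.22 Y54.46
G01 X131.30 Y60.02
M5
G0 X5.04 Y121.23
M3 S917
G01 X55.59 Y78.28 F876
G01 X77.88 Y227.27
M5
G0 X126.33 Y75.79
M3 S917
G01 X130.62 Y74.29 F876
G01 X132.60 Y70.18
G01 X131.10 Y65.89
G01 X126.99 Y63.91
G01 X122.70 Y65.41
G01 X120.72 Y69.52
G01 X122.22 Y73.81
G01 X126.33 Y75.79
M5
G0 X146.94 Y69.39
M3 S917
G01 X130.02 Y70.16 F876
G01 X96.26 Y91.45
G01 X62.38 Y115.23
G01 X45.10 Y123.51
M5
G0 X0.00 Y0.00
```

<svg xmlns="http://www.w3.org/2000/svg" width="159.29mm" height="284.71mm" viewBox="0 0 159.29 284.71">
  <polygon points="148.99,17.65 145.79,9.94 138.08,6.74 130.37,9.94 127.17,17.65 130.37,25.36 138.08,28.56 145.79,25.36" fill="none" stroke="#008000"/>
  <polyline points="44.02,150.85 109.69,258.06 132.35,199.36 39.35,8.28 119.24,81.70 19.62,138.29" fill="none" stroke="#008000"/>
  <polyline points="70.43,234.76 79.34,222.51 97.81,180.97 115.49,132.90 122.05,101.04" fill="none" stroke="#008000"/>
  <polygon points="131.30,224.69 133.83,218.95 139.89,217.34 144.93,221.08 145.15,227.35 140.38,231.43 134.22,230.25" fill="none" stroke="#008000"/>
  <polyline points="5.04,163.48 55.59,206.43 77.88,57.44" fill="none" stroke="#008000"/>
  <polygon points="126.33,208.92 130.62,210.42 132.60,214.53 131.10,218.82 126.99,220.80 122.70,219.30 120.72,215.19 122.22,210.90" fill="none" stroke="#008000"/>
  <polyline points="146.94,215.32 130.02,214.55 96.26,193.26 62.38,169.48 45.10,161.20" fill="none" stroke="#008000"/>
</svg>

Each laser-on run becomes one SVG element. Flip Y back into SVG space with y_svg = 284.71 − y_machine. Every run uses S917, so all elements get stroke `#008000` (cut).

Run 1: The run returns to its start, so emit a `<polygon>` with points (Y-flipped): 148.99,17.65 145.79,9.94 138.08,6.74 130.37,9.94 127.17,17.65 130.37,25.36 138.08,28.56 145.79,25.36.

Run 2: The run is open, so emit a `<polyline>` with points (Y-flipped): 44.02,150.85 109.69,258.06 132.35,199.36 39.35,8.28 119.24,81.70 19.62,138.29.

Run 3: The run is open, so emit a `<polyline>` with points (Y-flipped): 70.43,234.76 79.34,222.51 97.81,180.97 115.49,132.90 122.05,101.04.

Run 4: The run returns to its start, so emit a `<polygon>` with points (Y-flipped): 131.30,224.69 133.83,218.95 139.89,217.34 144.93,221.08 145.15,227.35 140.38,231.43 134.22,230.25.

Run 5: The run is open, so emit a `<polyline>` with points (Y-flipped): 5.04,163.48 55.59,206.43 77.88,57.44.

Run 6: The run returns to its start, so emit a `<polygon>` with points (Y-flipped): 126.33,208.92 130.62,210.42 132.60,214.53 131.10,218.82 126.99,220.80 122.70,219.30 120.72,215.19 122.22,210.90.

Run 7: The run is open, so emit a `<polyline>` with points (Y-flipped): 146.94,215.32 130.02,214.55 96.26,193.26 62.38,169.48 45.10,161.20.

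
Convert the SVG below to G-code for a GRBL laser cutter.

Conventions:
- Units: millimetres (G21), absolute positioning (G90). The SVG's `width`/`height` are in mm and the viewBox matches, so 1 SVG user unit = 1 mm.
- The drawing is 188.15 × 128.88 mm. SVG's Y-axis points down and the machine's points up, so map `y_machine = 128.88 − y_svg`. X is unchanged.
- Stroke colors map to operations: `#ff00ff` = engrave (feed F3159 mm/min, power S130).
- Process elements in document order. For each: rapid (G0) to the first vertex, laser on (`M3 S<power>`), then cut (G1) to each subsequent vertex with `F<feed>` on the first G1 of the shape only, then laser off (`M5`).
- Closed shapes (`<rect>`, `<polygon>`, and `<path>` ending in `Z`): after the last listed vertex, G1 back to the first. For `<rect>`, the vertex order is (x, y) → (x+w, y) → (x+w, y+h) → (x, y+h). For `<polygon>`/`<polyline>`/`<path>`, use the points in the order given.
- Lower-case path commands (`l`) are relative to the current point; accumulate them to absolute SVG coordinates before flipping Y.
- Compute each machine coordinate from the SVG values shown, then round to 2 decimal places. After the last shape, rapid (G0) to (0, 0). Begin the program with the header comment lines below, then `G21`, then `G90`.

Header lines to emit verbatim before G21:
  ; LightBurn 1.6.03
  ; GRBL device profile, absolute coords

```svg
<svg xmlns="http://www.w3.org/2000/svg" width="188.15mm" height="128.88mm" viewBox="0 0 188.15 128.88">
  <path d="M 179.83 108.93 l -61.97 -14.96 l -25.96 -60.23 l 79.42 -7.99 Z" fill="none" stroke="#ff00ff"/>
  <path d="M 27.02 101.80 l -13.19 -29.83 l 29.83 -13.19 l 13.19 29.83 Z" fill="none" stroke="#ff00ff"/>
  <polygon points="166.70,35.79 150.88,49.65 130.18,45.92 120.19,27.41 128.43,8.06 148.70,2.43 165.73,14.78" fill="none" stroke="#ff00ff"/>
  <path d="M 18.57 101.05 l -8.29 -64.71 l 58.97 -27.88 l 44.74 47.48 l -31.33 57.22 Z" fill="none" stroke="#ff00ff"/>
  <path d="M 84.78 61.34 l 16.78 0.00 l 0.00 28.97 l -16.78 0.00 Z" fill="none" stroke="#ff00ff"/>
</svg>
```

1 u = 1 mm; y_m = 128.88 − y.

[1] `<path>` closed polygon, #ff00ff→engrave S130 F3159: (179.83,19.95) → (117.86,34.91) → (91.90,95.14) → (171.32,103.13) → (179.83,19.95) (closed)

[2] `<path>` regular polygon, #ff00ff→engrave S130 F3159: (27.02,27.08) → (13.83,56.91) → (43.66,70.10) → (56.85,40.27) → (27.02,27.08) (closed)

[3] `<polygon>` regular polygon, #ff00ff→engrave S130 F3159: (166.70,93.09) → (150.88,79.23) → (130.18,82.96) → (120.19,101.47) → (128.43,120.82) → (148.70,126.45) → (165.73,114.10) → (166.70,93.09) (closed)

[4] `<path>` regular polygon, #ff00ff→engrave S130 F3159: (18.57,27.83) → (10.28,92.54) → (69.25,120.42) → (113.99,72.94) → (82.66,15.72) → (18.57,27.83) (closed)

[5] `<path>` rectangle, #ff00ff→engrave S130 F3159: (84.78,67.54) → (101.56,67.54) → (101.56,38.57) → (84.78,38.57) → (84.78,67.54) (closed)

; LightBurn 1.6.03
; GRBL device profile, absolute coords
G21
G90
G0 X179.83 Y19.95
M3 S130
G1 X117.86 Y34.91 F3159
G1 X91.90 Y95.14
G1 X171.32 Y103.13
G1 X179.83 Y19.95
M5
G0 X27.02 Y27.08
M3 S130
G1 X13.83 Y56.91 F3159
G1 X43.66 Y70.10
G1 X56.85 Y40.27
G1 X27.02 Y27.08
M5
G0 X166.70 Y93.09
M3 S130
G1 X150.88 Y79.23 F3159
G1 X130.18 Y82.96
G1 X120.19 Y101.47
G1 X128.43 Y120.82
G1 X148.70 Y126.45
G1 X165.73 Y114.10
G1 X166.70 Y93.09
M5
G0 X18.57 Y27.83
M3 S130
G1 X10.28 Y92.54 F3159
G1 X69.25 Y120.42
G1 X113.99 Y72.94
G1 X82.66 Y15.72
G1 X18.57 Y27.83
M5
G0 X84.78 Y67.54
M3 S130
G1 X101.56 Y67.54 F3159
G1 X101.56 Y38.57
G1 X84.78 Y38.57
G1 X84.78 Y67.54
M5
G0 X0.00 Y0.00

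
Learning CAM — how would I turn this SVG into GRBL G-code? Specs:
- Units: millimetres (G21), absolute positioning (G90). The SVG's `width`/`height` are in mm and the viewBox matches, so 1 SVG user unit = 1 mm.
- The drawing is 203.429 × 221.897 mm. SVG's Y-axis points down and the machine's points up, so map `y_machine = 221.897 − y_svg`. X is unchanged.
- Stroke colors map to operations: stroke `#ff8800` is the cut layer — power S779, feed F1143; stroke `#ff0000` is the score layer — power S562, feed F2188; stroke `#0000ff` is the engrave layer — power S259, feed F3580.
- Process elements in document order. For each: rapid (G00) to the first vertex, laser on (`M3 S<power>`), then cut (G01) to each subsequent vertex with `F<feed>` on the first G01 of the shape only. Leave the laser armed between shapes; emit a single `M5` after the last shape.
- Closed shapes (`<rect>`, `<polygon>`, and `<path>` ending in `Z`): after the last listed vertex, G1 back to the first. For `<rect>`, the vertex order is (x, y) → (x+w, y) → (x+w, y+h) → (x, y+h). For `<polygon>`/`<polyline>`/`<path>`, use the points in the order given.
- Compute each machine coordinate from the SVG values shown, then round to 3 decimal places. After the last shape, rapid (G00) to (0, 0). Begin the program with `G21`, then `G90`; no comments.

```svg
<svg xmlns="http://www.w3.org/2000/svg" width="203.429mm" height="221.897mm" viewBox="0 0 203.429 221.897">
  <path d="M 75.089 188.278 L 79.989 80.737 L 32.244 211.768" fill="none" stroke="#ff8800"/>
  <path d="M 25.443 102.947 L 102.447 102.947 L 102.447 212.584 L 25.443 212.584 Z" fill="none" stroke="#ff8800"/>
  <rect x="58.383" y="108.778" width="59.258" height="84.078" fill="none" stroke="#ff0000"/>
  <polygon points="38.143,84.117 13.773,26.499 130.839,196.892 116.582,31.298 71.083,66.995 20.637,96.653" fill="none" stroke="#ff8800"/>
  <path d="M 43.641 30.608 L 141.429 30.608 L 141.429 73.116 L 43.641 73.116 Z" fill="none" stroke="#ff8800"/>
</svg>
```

viewBox `0 0 203.429 221.897` with mm width/height → 1 unit = 1 mm. Flip: y_m = 221.897 − y_svg.

**Shape 1** — `<path>` open polyline, stroke `#ff8800` → cut (S779, F1143). Machine vertices: (75.089,33.619) → (79.989,141.160) → (32.244,10.129). Open path.

**Shape 2** — `<path>` rectangle, stroke `#ff8800` → cut (S779, F1143). Machine vertices: (25.443,118.950) → (102.447,118.950) → (102.447,9.313) → (25.443,9.313) → (25.443,118.950). Closed: final G1 returns to the first vertex.

**Shape 3** — `<rect>` rectangle, stroke `#ff0000` → score (S562, F2188). Machine vertices: (58.383,113.119) → (117.641,113.119) → (117.641,29.041) → (58.383,29.041) → (58.383,113.119). Closed: final G1 returns to the first vertex.

**Shape 4** — `<polygon>` closed polygon, stroke `#ff8800` → cut (S779, F1143). Machine vertices: (38.143,137.780) → (13.773,195.398) → (130.839,25.005) → (116.582,190.599) → (71.083,154.902) → (20.637,125.244) → (38.143,137.780). Closed: final G1 returns to the first vertex.

**Shape 5** — `<path>` rectangle, stroke `#ff8800` → cut (S779, F1143). Machine vertices: (43.641,191.289) → (141.429,191.289) → (141.429,148.781) → (43.641,148.781) → (43.641,191.289). Closed: final G1 returns to the first vertex.

G21
G90
G00 X75.089 Y33.619
M3 S779
G01 X79.989 Y141.160 F1143
G01 X32.244 Y10.129
G00 X25.443 Y118.950
M3 S779
G01 X102.447 Y118.950 F1143
G01 X102.447 Y9.313
G01 X25.443 Y9.313
G01 X25.443 Y118.950
G00 X58.383 Y113.119
M3 S562
G01 X117.641 Y113.119 F2188
G01 X117.641 Y29.041
G01 X58.383 Y29.041
G01 X58.383 Y113.119
G00 X38.143 Y137.780
M3 S779
G01 X13.773 Y195.398 F1143
G01 X130.839 Y25.005
G01 X116.582 Y190.599
G01 X71.083 Y154.902
G01 X20.637 Y125.244
G01 X38.143 Y137.780
G00 X43.641 Y191.289
M3 S779
G01 X141.429 Y191.289 F1143
G01 X141.429 Y148.781
G01 X43.641 Y148.781
G01 X43.641 Y191.289
M5
G00 X0.000 Y0.000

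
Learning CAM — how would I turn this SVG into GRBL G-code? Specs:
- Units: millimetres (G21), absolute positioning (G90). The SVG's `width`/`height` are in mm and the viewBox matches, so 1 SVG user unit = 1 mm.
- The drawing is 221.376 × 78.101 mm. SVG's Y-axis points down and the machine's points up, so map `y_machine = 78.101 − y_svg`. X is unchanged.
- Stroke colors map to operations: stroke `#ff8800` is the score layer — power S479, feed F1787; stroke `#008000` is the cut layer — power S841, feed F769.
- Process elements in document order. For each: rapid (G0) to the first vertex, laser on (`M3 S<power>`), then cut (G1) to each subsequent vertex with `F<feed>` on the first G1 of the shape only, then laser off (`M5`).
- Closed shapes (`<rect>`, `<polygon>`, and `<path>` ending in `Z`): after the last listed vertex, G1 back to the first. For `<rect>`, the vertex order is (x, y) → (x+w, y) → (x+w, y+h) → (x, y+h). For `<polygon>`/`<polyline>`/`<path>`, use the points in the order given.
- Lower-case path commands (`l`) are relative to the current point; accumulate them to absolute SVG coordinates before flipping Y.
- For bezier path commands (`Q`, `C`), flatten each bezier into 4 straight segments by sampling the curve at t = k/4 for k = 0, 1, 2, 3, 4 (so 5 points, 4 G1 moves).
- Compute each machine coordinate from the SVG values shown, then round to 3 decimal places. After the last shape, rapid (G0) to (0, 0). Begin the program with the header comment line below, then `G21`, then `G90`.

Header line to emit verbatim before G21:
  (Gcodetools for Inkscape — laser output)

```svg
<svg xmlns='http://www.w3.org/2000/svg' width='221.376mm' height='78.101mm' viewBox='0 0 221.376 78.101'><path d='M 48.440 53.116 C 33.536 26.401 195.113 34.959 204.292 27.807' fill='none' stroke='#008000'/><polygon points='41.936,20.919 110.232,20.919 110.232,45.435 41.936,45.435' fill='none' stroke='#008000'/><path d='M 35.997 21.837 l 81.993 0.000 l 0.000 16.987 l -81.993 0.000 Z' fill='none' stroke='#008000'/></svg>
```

(Gcodetools for Inkscape — laser output)
G21
G90
G0 X48.440 Y24.985
M3 S841
G1 X65.213 Y39.204 F769
G1 X117.335 Y44.976
G1 X173.972 Y47.079
G1 X204.292 Y50.294
M5
G0 X41.936 Y57.182
M3 S841
G1 X110.232 Y57.182 F769
G1 X110.232 Y32.666
G1 X41.936 Y32.666
G1 X41.936 Y57.182
M5
G0 X35.997 Y56.264
M3 S841
G1 X117.990 Y56.264 F769
G1 X117.990 Y39.277
G1 X35.997 Y39.277
G1 X35.997 Y56.264
M5
G0 X0.000 Y0.000

Since the viewBox matches the mm dimensions, user units are millimetres directly. The only transform is the Y-flip y_m = 78.101 − y_svg.

Shape 1 is a cubic bezier drawn with `<path>`. Its stroke #008000 means cut at S841, F769. After flipping Y the toolpath is (48.440,24.985) → (65.213,39.204) → (117.335,44.976) → (173.972,47.079) → (204.292,50.294).

Shape 2 is a rectangle drawn with `<polygon>`. Its stroke #008000 means cut at S841, F769. After flipping Y the toolpath is (41.936,57.182) → (110.232,57.182) → (110.232,32.666) → (41.936,32.666) → (41.936,57.182), returning to the start.

Shape 3 is a rectangle drawn with `<path>`. Its stroke #008000 means cut at S841, F769. After flipping Y the toolpath is (35.997,56.264) → (117.990,56.264) → (117.990,39.277) → (35.997,39.277) → (35.997,56.264), returning to the start.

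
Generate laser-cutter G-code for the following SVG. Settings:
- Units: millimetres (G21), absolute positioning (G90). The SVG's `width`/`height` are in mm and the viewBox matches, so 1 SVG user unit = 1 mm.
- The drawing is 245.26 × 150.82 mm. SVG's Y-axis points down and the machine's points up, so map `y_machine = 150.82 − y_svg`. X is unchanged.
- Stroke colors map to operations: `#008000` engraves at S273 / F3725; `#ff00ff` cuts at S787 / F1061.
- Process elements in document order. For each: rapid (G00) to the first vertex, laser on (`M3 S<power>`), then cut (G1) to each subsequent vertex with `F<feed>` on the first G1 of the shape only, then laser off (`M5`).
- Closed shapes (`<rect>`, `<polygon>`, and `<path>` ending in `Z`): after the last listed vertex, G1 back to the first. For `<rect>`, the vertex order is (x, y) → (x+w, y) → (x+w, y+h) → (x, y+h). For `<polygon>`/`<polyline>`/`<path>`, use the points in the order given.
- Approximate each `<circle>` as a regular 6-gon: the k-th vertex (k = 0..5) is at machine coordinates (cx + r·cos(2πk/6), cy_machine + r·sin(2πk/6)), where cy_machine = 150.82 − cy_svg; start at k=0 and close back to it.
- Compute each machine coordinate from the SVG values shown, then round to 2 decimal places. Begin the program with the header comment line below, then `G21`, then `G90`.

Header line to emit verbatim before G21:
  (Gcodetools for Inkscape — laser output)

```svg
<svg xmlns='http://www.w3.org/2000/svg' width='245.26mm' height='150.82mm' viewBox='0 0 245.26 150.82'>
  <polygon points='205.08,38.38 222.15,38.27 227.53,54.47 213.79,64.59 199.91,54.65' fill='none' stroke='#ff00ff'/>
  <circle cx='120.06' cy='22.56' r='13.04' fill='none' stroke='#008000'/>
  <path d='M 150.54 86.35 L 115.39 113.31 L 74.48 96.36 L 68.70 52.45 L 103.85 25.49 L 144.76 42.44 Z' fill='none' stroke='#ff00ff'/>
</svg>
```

(Gcodetools for Inkscape — laser output)
G21
G90
G00 X205.08 Y112.44
M3 S787
G1 X222.15 Y112.55 F1061
G1 X227.53 Y96.35
G1 X213.79 Y86.23
G1 X199.91 Y96.17
G1 X205.08 Y112.44
M5
G00 X133.10 Y128.26
M3 S273
G1 X126.58 Y139.55 F3725
G1 X113.54 Y139.55
G1 X107.02 Y128.26
G1 X113.54 Y116.97
G1 X126.58 Y116.97
G1 X133.10 Y128.26
M5
G00 X150.54 Y64.47
M3 S787
G1 X115.39 Y37.51 F1061
G1 X74.48 Y54.46
G1 X68.70 Y98.37
G1 X103.85 Y125.33
G1 X144.76 Y108.38
G1 X150.54 Y64.47
M5

1 u = 1 mm; y_m = 150.82 − y.

[1] `<polygon>` regular polygon, #ff00ff→cut S787 F1061: (205.08,112.44) → (222.15,112.55) → (227.53,96.35) → (213.79,86.23) → (199.91,96.17) → (205.08,112.44) (closed)

[2] `<circle>` circle, #008000→engrave S273 F3725: (133.10,128.26) → (126.58,139.55) → (113.54,139.55) → (107.02,128.26) → (113.54,116.97) → (126.58,116.97) → (133.10,128.26) (closed)

[3] `<path>` regular polygon, #ff00ff→cut S787 F1061: (150.54,64.47) → (115.39,37.51) → (74.48,54.46) → (68.70,98.37) → (103.85,125.33) → (144.76,108.38) → (150.54,64.47) (closed)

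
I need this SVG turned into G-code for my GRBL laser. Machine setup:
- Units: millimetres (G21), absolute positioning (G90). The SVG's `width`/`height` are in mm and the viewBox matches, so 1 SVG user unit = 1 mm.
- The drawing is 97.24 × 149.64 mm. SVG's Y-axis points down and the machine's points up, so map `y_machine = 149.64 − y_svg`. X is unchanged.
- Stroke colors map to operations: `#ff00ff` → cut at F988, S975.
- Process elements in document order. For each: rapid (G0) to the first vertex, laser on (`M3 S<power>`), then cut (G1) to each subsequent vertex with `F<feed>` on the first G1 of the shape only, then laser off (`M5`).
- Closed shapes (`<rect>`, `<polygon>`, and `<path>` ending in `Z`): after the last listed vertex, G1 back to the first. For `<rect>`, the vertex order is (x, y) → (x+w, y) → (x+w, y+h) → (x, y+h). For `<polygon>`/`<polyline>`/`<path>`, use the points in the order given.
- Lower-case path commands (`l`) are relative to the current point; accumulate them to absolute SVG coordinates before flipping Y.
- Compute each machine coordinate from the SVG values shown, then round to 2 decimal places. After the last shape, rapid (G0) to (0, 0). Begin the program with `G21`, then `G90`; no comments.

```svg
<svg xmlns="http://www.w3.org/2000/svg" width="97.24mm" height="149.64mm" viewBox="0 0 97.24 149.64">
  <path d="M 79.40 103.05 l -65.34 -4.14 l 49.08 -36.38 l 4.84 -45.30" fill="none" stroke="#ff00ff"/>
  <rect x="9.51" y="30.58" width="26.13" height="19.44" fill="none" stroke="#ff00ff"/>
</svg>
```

viewBox `0 0 97.24 149.64` with mm width/height → 1 unit = 1 mm. Flip: y_m = 149.64 − y_svg.

**Shape 1** — `<path>` open polyline, stroke `#ff00ff` → cut (S975, F988). Machine vertices: (79.40,46.59) → (14.06,50.73) → (63.14,87.11) → (67.98,132.41). Open path.

**Shape 2** — `<rect>` rectangle, stroke `#ff00ff` → cut (S975, F988). Machine vertices: (9.51,119.06) → (35.64,119.06) → (35.64,99.62) → (9.51,99.62) → (9.51,119.06). Closed: final G1 returns to the first vertex.

G21
G90
G0 X79.40 Y46.59
M3 S975
G1 X14.06 Y50.73 F988
G1 X63.14 Y87.11
G1 X67.98 Y132.41
M5
G0 X9.51 Y119.06
M3 S975
G1 X35.64 Y119.06 F988
G1 X35.64 Y99.62
G1 X9.51 Y99.62
G1 X9.51 Y119.06
M5
G0 X0.00 Y0.00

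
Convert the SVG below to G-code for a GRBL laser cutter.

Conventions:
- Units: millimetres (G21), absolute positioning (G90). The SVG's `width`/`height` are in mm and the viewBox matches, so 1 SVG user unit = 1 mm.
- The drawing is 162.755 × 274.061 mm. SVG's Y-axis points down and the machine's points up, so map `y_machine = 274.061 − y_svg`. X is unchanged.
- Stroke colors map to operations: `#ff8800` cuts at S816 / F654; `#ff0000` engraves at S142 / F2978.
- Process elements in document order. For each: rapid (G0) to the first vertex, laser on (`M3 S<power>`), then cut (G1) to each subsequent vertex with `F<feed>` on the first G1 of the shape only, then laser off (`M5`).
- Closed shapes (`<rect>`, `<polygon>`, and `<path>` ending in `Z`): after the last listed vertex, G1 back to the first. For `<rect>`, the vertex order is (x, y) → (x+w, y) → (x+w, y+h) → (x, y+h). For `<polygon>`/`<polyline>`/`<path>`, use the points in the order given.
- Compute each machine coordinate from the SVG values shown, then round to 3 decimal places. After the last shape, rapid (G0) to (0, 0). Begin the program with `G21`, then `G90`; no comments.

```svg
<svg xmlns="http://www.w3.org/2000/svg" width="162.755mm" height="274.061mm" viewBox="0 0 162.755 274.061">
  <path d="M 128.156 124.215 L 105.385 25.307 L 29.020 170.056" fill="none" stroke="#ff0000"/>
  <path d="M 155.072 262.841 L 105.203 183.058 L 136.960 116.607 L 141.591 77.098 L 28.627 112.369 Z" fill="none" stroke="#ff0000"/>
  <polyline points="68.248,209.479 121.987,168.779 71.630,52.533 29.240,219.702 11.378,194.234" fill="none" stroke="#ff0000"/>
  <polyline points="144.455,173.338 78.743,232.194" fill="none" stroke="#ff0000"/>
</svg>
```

G21
G90
G0 X128.156 Y149.846
M3 S142
G1 X105.385 Y248.754 F2978
G1 X29.020 Y104.005
M5
G0 X155.072 Y11.220
M3 S142
G1 X105.203 Y91.003 F2978
G1 X136.960 Y157.454
G1 X141.591 Y196.963
G1 X28.627 Y161.692
G1 X155.072 Y11.220
M5
G0 X68.248 Y64.582
M3 S142
G1 X121.987 Y105.282 F2978
G1 X71.630 Y221.528
G1 X29.240 Y54.359
G1 X11.378 Y79.827
M5
G0 X144.455 Y100.723
M3 S142
G1 X78.743 Y41.867 F2978
M5
G0 X0.000 Y0.000

viewBox `0 0 162.755 274.061` with mm width/height → 1 unit = 1 mm. Flip: y_m = 274.061 − y_svg.

**Shape 1** — `<path>` open polyline, stroke `#ff0000` → engrave (S142, F2978). Machine vertices: (128.156,149.846) → (105.385,248.754) → (29.020,104.005). Open path.

**Shape 2** — `<path>` closed polygon, stroke `#ff0000` → engrave (S142, F2978). Machine vertices: (155.072,11.220) → (105.203,91.003) → (136.960,157.454) → (141.591,196.963) → (28.627,161.692) → (155.072,11.220). Closed: final G1 returns to the first vertex.

**Shape 3** — `<polyline>` open polyline, stroke `#ff0000` → engrave (S142, F2978). Machine vertices: (68.248,64.582) → (121.987,105.282) → (71.630,221.528) → (29.240,54.359) → (11.378,79.827). Open path.

**Shape 4** — `<polyline>` line segment, stroke `#ff0000` → engrave (S142, F2978). Machine vertices: (144.455,100.723) → (78.743,41.867). Open path.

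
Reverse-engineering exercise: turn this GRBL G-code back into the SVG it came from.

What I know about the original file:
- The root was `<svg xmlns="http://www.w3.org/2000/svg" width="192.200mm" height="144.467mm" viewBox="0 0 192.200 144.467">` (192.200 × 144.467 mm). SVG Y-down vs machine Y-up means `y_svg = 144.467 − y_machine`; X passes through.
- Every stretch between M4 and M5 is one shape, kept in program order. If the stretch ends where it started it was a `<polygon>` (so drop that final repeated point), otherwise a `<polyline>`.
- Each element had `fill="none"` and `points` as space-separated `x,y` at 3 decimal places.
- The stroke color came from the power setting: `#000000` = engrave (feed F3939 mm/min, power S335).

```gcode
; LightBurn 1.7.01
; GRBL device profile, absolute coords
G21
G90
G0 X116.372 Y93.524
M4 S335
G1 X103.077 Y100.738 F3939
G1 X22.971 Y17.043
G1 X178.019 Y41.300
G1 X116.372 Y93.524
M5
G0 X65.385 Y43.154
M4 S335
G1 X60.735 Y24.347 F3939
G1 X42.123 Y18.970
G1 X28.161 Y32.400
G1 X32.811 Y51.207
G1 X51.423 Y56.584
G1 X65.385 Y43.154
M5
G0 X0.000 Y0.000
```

<svg xmlns="http://www.w3.org/2000/svg" width="192.200mm" height="144.467mm" viewBox="0 0 192.200 144.467">
  <polygon points="116.372,50.943 103.077,43.729 22.971,127.424 178.019,103.167" fill="none" stroke="#000000"/>
  <polygon points="65.385,101.313 60.735,120.120 42.123,125.497 28.161,112.067 32.811,93.260 51.423,87.883" fill="none" stroke="#000000"/>
</svg>

Machine Y-up, SVG Y-down with viewBox height 144.467, so y_svg = 144.467 − y_machine; X carries over. Every run uses S335, so all elements get stroke `#000000` (engrave).

Run 1: The run returns to its start, so emit a `<polygon>` with points (Y-flipped): 116.372,50.943 103.077,43.729 22.971,127.424 178.019,103.167.

Run 2: The run returns to its start, so emit a `<polygon>` with points (Y-flipped): 65.385,101.313 60.735,120.120 42.123,125.497 28.161,112.067 32.811,93.260 51.423,87.883.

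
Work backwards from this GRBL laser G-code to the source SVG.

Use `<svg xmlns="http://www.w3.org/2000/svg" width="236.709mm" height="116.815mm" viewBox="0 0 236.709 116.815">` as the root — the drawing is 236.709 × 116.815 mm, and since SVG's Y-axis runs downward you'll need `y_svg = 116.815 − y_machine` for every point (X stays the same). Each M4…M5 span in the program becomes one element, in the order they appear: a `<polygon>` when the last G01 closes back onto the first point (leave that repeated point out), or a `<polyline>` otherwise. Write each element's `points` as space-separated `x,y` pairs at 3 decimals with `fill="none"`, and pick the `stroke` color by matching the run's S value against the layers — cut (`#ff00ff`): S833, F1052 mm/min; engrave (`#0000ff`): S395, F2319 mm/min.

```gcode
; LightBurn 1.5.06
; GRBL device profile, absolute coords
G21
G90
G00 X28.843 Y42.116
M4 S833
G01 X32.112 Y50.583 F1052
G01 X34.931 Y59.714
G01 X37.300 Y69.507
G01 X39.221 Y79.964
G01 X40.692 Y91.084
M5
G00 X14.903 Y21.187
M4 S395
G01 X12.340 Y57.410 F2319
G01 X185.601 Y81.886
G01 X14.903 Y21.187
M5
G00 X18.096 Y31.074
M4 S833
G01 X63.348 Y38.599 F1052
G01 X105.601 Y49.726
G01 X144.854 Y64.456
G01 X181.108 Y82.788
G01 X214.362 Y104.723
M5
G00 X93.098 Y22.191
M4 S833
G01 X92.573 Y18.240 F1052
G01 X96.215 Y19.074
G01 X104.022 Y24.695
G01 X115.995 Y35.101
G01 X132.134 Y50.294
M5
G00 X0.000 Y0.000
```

Each laser-on run becomes one SVG element. Flip Y back into SVG space with y_svg = 116.815 − y_machine.

Run 1: power S833 maps to stroke `#ff00ff` (cut). The run is open, so emit a `<polyline>` with points (Y-flipped): 28.843,74.699 32.112,66.232 34.931,57.101 37.300,47.308 39.221,36.851 40.692,25.731.

Run 2: S395 ⇒ engrave layer `#0000ff`. The run returns to its start, so emit a `<polygon>` with points (Y-flipped): 14.903,95.628 12.340,59.405 185.601,34.929.

Run 3: S833 ⇒ cut layer `#ff00ff`. The run is open, so emit a `<polyline>` with points (Y-flipped): 18.096,85.741 63.348,78.216 105.601,67.089 144.854,52.359 181.108,34.027 214.362,12.092.

Run 4: S833 ⇒ cut layer `#ff00ff`. The run is open, so emit a `<polyline>` with points (Y-flipped): 93.098,94.624 92.573,98.575 96.215,97.741 104.022,92.120 115.995,81.714 132.134,66.521.

<svg xmlns="http://www.w3.org/2000/svg" width="236.709mm" height="116.815mm" viewBox="0 0 236.709 116.815">
  <polyline points="28.843,74.699 32.112,66.232 34.931,57.101 37.300,47.308 39.221,36.851 40.692,25.731" fill="none" stroke="#ff00ff"/>
  <polygon points="14.903,95.628 12.340,59.405 185.601,34.929" fill="none" stroke="#0000ff"/>
  <polyline points="18.096,85.741 63.348,78.216 105.601,67.089 144.854,52.359 181.108,34.027 214.362,12.092" fill="none" stroke="#ff00ff"/>
  <polyline points="93.098,94.624 92.573,98.575 96.215,97.741 104.022,92.120 115.995,81.714 132.134,66.521" fill="none" stroke="#ff00ff"/>
</svg>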